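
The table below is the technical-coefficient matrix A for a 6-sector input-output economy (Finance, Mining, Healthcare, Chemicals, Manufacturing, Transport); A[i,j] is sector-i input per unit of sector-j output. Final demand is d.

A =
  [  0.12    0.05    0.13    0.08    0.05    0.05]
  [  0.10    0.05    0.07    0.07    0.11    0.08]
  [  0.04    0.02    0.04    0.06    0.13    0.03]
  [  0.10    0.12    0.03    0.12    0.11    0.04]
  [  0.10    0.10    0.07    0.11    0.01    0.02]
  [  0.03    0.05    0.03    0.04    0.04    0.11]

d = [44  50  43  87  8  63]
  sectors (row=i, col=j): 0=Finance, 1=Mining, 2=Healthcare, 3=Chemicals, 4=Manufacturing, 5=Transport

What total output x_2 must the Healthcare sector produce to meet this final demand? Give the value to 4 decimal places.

Form M = I − A:
  [  0.88   -0.05   -0.13   -0.08   -0.05   -0.05]
  [ -0.10    0.95   -0.07   -0.07   -0.11   -0.08]
  [ -0.04   -0.02    0.96   -0.06   -0.13   -0.03]
  [ -0.10   -0.12   -0.03    0.88   -0.11   -0.04]
  [ -0.10   -0.10   -0.07   -0.11    0.99   -0.02]
  [ -0.03   -0.05   -0.03   -0.04   -0.04    0.89]
Leontief inverse L = M⁻¹:
  [  1.1894    0.1021    0.1844    0.1474    0.1157    0.0914]
  [  0.1704    1.1059    0.1241    0.1385    0.1682    0.1232]
  [  0.0893    0.0617    1.0756    0.1098    0.1670    0.0555]
  [  0.1852    0.1869    0.0921    1.2008    0.1792    0.0883]
  [  0.1656    0.1488    0.1186    0.1716    1.0720    0.0585]
  [  0.0684    0.0827    0.0589    0.0781    0.0752    1.1421]
Total output x = L · d:
  x_0 = 1.1894·44 + 0.1021·50 + 0.1844·43 + 0.1474·87 + 0.1157·8 + 0.0914·63 = 84.8798
  x_1 = 0.1704·44 + 1.1059·50 + 0.1241·43 + 0.1385·87 + 0.1682·8 + 0.1232·63 = 89.2866
  x_2 = 0.0893·44 + 0.0617·50 + 1.0756·43 + 0.1098·87 + 0.1670·8 + 0.0555·63 = 67.6456
  x_3 = 0.1852·44 + 0.1869·50 + 0.0921·43 + 1.2008·87 + 0.1792·8 + 0.0883·63 = 132.9154
  x_4 = 0.1656·44 + 0.1488·50 + 0.1186·43 + 0.1716·87 + 1.0720·8 + 0.0585·63 = 47.0234
  x_5 = 0.0684·44 + 0.0827·50 + 0.0589·43 + 0.0781·87 + 0.0752·8 + 1.1421·63 = 89.0311

67.6456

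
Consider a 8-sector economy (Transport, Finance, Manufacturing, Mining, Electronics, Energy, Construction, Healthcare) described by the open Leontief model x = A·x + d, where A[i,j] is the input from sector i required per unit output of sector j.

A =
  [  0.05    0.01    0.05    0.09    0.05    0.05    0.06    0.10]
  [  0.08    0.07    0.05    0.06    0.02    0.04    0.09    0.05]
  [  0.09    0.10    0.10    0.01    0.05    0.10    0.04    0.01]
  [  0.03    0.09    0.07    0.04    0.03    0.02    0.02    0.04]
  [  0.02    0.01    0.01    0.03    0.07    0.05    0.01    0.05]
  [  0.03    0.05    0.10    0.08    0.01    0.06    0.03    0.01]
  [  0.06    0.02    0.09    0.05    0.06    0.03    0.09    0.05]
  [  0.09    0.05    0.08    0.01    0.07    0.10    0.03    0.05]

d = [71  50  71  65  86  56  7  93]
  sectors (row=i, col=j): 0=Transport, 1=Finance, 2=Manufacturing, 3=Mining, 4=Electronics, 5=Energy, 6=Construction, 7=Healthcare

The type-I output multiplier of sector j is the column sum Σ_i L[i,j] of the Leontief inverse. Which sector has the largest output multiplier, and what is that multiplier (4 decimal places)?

Form M = I − A:
  [  0.95   -0.01   -0.05   -0.09   -0.05   -0.05   -0.06   -0.10]
  [ -0.08    0.93   -0.05   -0.06   -0.02   -0.04   -0.09   -0.05]
  [ -0.09   -0.10    0.90   -0.01   -0.05   -0.10   -0.04   -0.01]
  [ -0.03   -0.09   -0.07    0.96   -0.03   -0.02   -0.02   -0.04]
  [ -0.02   -0.01   -0.01   -0.03    0.93   -0.05   -0.01   -0.05]
  [ -0.03   -0.05   -0.10   -0.08   -0.01    0.94   -0.03   -0.01]
  [ -0.06   -0.02   -0.09   -0.05   -0.06   -0.03    0.91   -0.05]
  [ -0.09   -0.05   -0.08   -0.01   -0.07   -0.10   -0.03    0.95]
Leontief inverse L = M⁻¹:
  [  1.0944    0.0505    0.1062    0.1238    0.0868    0.0962    0.0931    0.1347]
  [  0.1273    1.1104    0.1074    0.0990    0.0557    0.0841    0.1314    0.0879]
  [  0.1403    0.1450    1.1614    0.0544    0.0854    0.1506    0.0833    0.0474]
  [  0.0669    0.1240    0.1111    1.0664    0.0554    0.0549    0.0496    0.0657]
  [  0.0407    0.0289    0.0365    0.0482    1.0891    0.0742    0.0248    0.0676]
  [  0.0675    0.0898    0.1486    0.1095    0.0353    1.0969    0.0600    0.0346]
  [  0.1049    0.0587    0.1452    0.0839    0.0972    0.0754    1.1262    0.0844]
  [  0.1363    0.0902    0.1376    0.0505    0.1060    0.1501    0.0670    1.0860]
Total output x = L · d:
  x_0 = 1.0944·71 + 0.0505·50 + 0.1062·71 + 0.1238·65 + 0.0868·86 + 0.0962·56 + 0.0931·7 + 0.1347·93 = 121.8415
  x_1 = 0.1273·71 + 1.1104·50 + 0.1074·71 + 0.0990·65 + 0.0557·86 + 0.0841·56 + 0.1314·7 + 0.0879·93 = 97.1974
  x_2 = 0.1403·71 + 0.1450·50 + 1.1614·71 + 0.0544·65 + 0.0854·86 + 0.1506·56 + 0.0833·7 + 0.0474·93 = 123.9691
  x_3 = 0.0669·71 + 0.1240·50 + 0.1111·71 + 1.0664·65 + 0.0554·86 + 0.0549·56 + 0.0496·7 + 0.0657·93 = 102.4477
  x_4 = 0.0407·71 + 0.0289·50 + 0.0365·71 + 0.0482·65 + 1.0891·86 + 0.0742·56 + 0.0248·7 + 0.0676·93 = 114.3334
  x_5 = 0.0675·71 + 0.0898·50 + 0.1486·71 + 0.1095·65 + 0.0353·86 + 1.0969·56 + 0.0600·7 + 0.0346·93 = 95.0501
  x_6 = 0.1049·71 + 0.0587·50 + 0.1452·71 + 0.0839·65 + 0.0972·86 + 0.0754·56 + 1.1262·7 + 0.0844·93 = 54.4578
  x_7 = 0.1363·71 + 0.0902·50 + 0.1376·71 + 0.0505·65 + 0.1060·86 + 0.1501·56 + 0.0670·7 + 1.0860·93 = 146.2207
Output multipliers (column sums of L):
  Transport: 1.7782
  Finance: 1.6975
  Manufacturing: 1.9538
  Mining: 1.6356
  Electronics: 1.6109
  Energy: 1.7823
  Construction: 1.6353
  Healthcare: 1.6082

Manufacturing (1.9538)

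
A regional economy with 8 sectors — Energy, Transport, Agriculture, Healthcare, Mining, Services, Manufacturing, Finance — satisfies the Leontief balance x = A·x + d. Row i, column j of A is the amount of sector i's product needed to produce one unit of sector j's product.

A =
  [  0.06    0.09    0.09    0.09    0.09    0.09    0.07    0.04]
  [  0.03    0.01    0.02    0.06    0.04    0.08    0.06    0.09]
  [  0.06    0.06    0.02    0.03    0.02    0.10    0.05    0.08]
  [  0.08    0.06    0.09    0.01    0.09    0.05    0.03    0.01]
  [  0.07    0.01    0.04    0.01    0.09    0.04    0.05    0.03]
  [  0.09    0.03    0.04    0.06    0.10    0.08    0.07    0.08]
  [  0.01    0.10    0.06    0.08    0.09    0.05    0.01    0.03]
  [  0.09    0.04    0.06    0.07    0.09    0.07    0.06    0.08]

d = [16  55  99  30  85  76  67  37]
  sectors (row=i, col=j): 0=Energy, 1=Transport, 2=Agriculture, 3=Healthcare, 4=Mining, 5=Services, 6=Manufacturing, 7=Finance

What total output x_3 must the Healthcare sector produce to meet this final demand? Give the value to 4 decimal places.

78.9223

Form M = I − A:
  [  0.94   -0.09   -0.09   -0.09   -0.09   -0.09   -0.07   -0.04]
  [ -0.03    0.99   -0.02   -0.06   -0.04   -0.08   -0.06   -0.09]
  [ -0.06   -0.06    0.98   -0.03   -0.02   -0.10   -0.05   -0.08]
  [ -0.08   -0.06   -0.09    0.99   -0.09   -0.05   -0.03   -0.01]
  [ -0.07   -0.01   -0.04   -0.01    0.91   -0.04   -0.05   -0.03]
  [ -0.09   -0.03   -0.04   -0.06   -0.10    0.92   -0.07   -0.08]
  [ -0.01   -0.10   -0.06   -0.08   -0.09   -0.05    0.99   -0.03]
  [ -0.09   -0.04   -0.06   -0.07   -0.09   -0.07   -0.06    0.92]
Leontief inverse L = M⁻¹:
  [  1.1310    0.1446    0.1485    0.1457    0.1773    0.1697    0.1278    0.1025]
  [  0.0793    1.0471    0.0611    0.0985    0.1018    0.1304    0.0974    0.1301]
  [  0.1121    0.0994    1.0631    0.0754    0.0854    0.1577    0.0931    0.1274]
  [  0.1276    0.0970    0.1281    1.0490    0.1475    0.1063    0.0714    0.0540]
  [  0.1095    0.0419    0.0737    0.0424    1.1410    0.0836    0.0826    0.0629]
  [  0.1565    0.0816    0.0967    0.1132    0.1844    1.1510    0.1232    0.1345]
  [  0.0592    0.1318    0.0976    0.1141    0.1475    0.1031    1.0498    0.0732]
  [  0.1576    0.0924    0.1172    0.1235    0.1738    0.1431    0.1142    1.1362]
Total output x = L · d:
  x_0 = 1.1310·16 + 0.1446·55 + 0.1485·99 + 0.1457·30 + 0.1773·85 + 0.1697·76 + 0.1278·67 + 0.1025·37 = 85.4489
  x_1 = 0.0793·16 + 1.0471·55 + 0.0611·99 + 0.0985·30 + 0.1018·85 + 0.1304·76 + 0.0974·67 + 0.1301·37 = 97.7603
  x_2 = 0.1121·16 + 0.0994·55 + 1.0631·99 + 0.0754·30 + 0.0854·85 + 0.1577·76 + 0.0931·67 + 0.1274·37 = 144.9648
  x_3 = 0.1276·16 + 0.0970·55 + 0.1281·99 + 1.0490·30 + 0.1475·85 + 0.1063·76 + 0.0714·67 + 0.0540·37 = 78.9223
  x_4 = 0.1095·16 + 0.0419·55 + 0.0737·99 + 0.0424·30 + 1.1410·85 + 0.0836·76 + 0.0826·67 + 0.0629·37 = 123.8272
  x_5 = 0.1565·16 + 0.0816·55 + 0.0967·99 + 0.1132·30 + 0.1844·85 + 1.1510·76 + 0.1232·67 + 0.1345·37 = 136.3359
  x_6 = 0.0592·16 + 0.1318·55 + 0.0976·99 + 0.1141·30 + 0.1475·85 + 0.1031·76 + 1.0498·67 + 0.0732·37 = 114.6980
  x_7 = 0.1576·16 + 0.0924·55 + 0.1172·99 + 0.1235·30 + 0.1738·85 + 0.1431·76 + 0.1142·67 + 1.1362·37 = 98.2534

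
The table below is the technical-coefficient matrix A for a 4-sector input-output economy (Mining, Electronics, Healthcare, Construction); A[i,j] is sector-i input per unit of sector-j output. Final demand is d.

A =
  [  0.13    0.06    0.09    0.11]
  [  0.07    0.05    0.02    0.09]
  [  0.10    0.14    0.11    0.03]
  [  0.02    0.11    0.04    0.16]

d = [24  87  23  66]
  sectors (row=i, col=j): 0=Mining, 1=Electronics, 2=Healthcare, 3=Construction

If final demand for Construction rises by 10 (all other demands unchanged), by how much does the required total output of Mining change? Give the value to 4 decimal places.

Form M = I − A:
  [  0.87   -0.06   -0.09   -0.11]
  [ -0.07    0.95   -0.02   -0.09]
  [ -0.10   -0.14    0.89   -0.03]
  [ -0.02   -0.11   -0.04    0.84]
Leontief inverse L = M⁻¹:
  [  1.1773    0.1132    0.1293    0.1709]
  [  0.0944    1.0794    0.0396    0.1294]
  [  0.1487    0.1877    1.1465    0.0805]
  [  0.0475    0.1530    0.0629    1.2153]
Total output x = L · d:
  x_0 = 1.1773·24 + 0.1132·87 + 0.1293·23 + 0.1709·66 = 52.3582
  x_1 = 0.0944·24 + 1.0794·87 + 0.0396·23 + 0.1294·66 = 105.6277
  x_2 = 0.1487·24 + 0.1877·87 + 1.1465·23 + 0.0805·66 = 51.5808
  x_3 = 0.0475·24 + 0.1530·87 + 0.0629·23 + 1.2153·66 = 96.1065
Δx_0 = L[0,3] · Δd_3 = 0.1709 · 10 = 1.7092

1.7092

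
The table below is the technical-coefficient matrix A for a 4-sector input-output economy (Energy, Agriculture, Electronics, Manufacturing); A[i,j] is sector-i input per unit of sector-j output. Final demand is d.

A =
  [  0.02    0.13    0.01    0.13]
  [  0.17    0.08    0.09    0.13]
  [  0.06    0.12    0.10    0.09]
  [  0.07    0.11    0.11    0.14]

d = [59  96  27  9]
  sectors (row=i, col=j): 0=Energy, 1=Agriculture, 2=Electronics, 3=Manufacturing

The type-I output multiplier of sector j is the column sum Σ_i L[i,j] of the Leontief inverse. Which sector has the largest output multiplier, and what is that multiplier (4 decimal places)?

Manufacturing (1.8152)

Form M = I − A:
  [  0.98   -0.13   -0.01   -0.13]
  [ -0.17    0.92   -0.09   -0.13]
  [ -0.06   -0.12    0.90   -0.09]
  [ -0.07   -0.11   -0.11    0.86]
Leontief inverse L = M⁻¹:
  [  1.0691    0.1814    0.0538    0.1946]
  [  0.2272    1.1652    0.1466    0.2258]
  [  0.1146    0.1862    1.1513    0.1660]
  [  0.1307    0.1876    0.1704    1.2287]
Total output x = L · d:
  x_0 = 1.0691·59 + 0.1814·96 + 0.0538·27 + 0.1946·9 = 83.6894
  x_1 = 0.2272·59 + 1.1652·96 + 0.1466·27 + 0.2258·9 = 131.2575
  x_2 = 0.1146·59 + 0.1862·96 + 1.1513·27 + 0.1660·9 = 57.2187
  x_3 = 0.1307·59 + 0.1876·96 + 0.1704·27 + 1.2287·9 = 41.3845
Output multipliers (column sums of L):
  Energy: 1.5417
  Agriculture: 1.7204
  Electronics: 1.5221
  Manufacturing: 1.8152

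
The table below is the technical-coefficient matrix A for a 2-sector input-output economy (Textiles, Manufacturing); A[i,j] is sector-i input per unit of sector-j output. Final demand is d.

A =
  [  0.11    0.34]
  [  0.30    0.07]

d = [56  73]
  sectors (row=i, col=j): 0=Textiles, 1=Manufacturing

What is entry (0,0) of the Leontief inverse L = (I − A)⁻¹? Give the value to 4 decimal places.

L[0,0] = 1.2815

Form M = I − A:
  [  0.89   -0.34]
  [ -0.30    0.93]
Leontief inverse L = M⁻¹:
  [  1.2815    0.4685]
  [  0.4134    1.2264]
Total output x = L · d:
  x_0 = 1.2815·56 + 0.4685·73 = 105.9667
  x_1 = 0.4134·56 + 1.2264·73 = 112.6774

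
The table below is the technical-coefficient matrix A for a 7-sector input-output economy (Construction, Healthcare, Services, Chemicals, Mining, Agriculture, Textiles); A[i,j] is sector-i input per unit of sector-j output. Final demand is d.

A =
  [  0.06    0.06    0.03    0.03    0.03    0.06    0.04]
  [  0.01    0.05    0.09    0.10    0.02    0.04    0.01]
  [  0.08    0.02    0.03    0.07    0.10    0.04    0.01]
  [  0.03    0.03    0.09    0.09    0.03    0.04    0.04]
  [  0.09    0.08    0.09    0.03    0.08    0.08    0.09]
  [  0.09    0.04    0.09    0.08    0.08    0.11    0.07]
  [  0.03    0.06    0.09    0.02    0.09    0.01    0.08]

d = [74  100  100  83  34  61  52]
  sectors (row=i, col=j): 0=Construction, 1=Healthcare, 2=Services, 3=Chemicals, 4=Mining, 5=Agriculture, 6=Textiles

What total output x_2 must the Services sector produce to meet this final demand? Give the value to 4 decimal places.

140.8448

Form M = I − A:
  [  0.94   -0.06   -0.03   -0.03   -0.03   -0.06   -0.04]
  [ -0.01    0.95   -0.09   -0.10   -0.02   -0.04   -0.01]
  [ -0.08   -0.02    0.97   -0.07   -0.10   -0.04   -0.01]
  [ -0.03   -0.03   -0.09    0.91   -0.03   -0.04   -0.04]
  [ -0.09   -0.08   -0.09   -0.03    0.92   -0.08   -0.09]
  [ -0.09   -0.04   -0.09   -0.08   -0.08    0.89   -0.07]
  [ -0.03   -0.06   -0.09   -0.02   -0.09   -0.01    0.92]
Leontief inverse L = M⁻¹:
  [  1.0888    0.0851    0.0672    0.0617    0.0607    0.0892    0.0644]
  [  0.0390    1.0713    0.1273    0.1371    0.0518    0.0677    0.0309]
  [  0.1166    0.0504    1.0722    0.1039    0.1354    0.0756    0.0408]
  [  0.0628    0.0550    0.1304    1.1268    0.0667    0.0699    0.0656]
  [  0.1427    0.1246    0.1536    0.0821    1.1381    0.1296    0.1340]
  [  0.1473    0.0852    0.1571    0.1359    0.1409    1.1645    0.1173]
  [  0.0664    0.0919    0.1350    0.0551    0.1329    0.0416    1.1109]
Total output x = L · d:
  x_0 = 1.0888·74 + 0.0851·100 + 0.0672·100 + 0.0617·83 + 0.0607·34 + 0.0892·61 + 0.0644·52 = 111.7712
  x_1 = 0.0390·74 + 1.0713·100 + 0.1273·100 + 0.1371·83 + 0.0518·34 + 0.0677·61 + 0.0309·52 = 141.6187
  x_2 = 0.1166·74 + 0.0504·100 + 1.0722·100 + 0.1039·83 + 0.1354·34 + 0.0756·61 + 0.0408·52 = 140.8448
  x_3 = 0.0628·74 + 0.0550·100 + 0.1304·100 + 1.1268·83 + 0.0667·34 + 0.0699·61 + 0.0656·52 = 126.6525
  x_4 = 0.1427·74 + 0.1246·100 + 0.1536·100 + 0.0821·83 + 1.1381·34 + 0.1296·61 + 0.1340·52 = 98.7618
  x_5 = 0.1473·74 + 0.0852·100 + 0.1571·100 + 0.1359·83 + 0.1409·34 + 1.1645·61 + 0.1173·52 = 128.3401
  x_6 = 0.0664·74 + 0.0919·100 + 0.1350·100 + 0.0551·83 + 0.1329·34 + 0.0416·61 + 1.1109·52 = 96.9905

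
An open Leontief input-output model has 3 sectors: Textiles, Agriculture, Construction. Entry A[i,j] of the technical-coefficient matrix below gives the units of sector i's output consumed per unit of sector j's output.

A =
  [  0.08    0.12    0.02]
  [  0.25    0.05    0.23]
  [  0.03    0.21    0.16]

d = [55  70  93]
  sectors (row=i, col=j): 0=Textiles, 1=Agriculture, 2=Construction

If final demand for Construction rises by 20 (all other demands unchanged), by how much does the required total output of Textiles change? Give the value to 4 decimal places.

Form M = I − A:
  [  0.92   -0.12   -0.02]
  [ -0.25    0.95   -0.23]
  [ -0.03   -0.21    0.84]
Leontief inverse L = M⁻¹:
  [  1.1323    0.1586    0.0704]
  [  0.3276    1.1663    0.3272]
  [  0.1223    0.2972    1.2748]
Total output x = L · d:
  x_0 = 1.1323·55 + 0.1586·70 + 0.0704·93 = 79.9263
  x_1 = 0.3276·55 + 1.1663·70 + 0.3272·93 = 130.0867
  x_2 = 0.1223·55 + 0.2972·70 + 1.2748·93 = 146.0905
Δx_0 = L[0,2] · Δd_2 = 0.0704 · 20 = 1.4077

1.4077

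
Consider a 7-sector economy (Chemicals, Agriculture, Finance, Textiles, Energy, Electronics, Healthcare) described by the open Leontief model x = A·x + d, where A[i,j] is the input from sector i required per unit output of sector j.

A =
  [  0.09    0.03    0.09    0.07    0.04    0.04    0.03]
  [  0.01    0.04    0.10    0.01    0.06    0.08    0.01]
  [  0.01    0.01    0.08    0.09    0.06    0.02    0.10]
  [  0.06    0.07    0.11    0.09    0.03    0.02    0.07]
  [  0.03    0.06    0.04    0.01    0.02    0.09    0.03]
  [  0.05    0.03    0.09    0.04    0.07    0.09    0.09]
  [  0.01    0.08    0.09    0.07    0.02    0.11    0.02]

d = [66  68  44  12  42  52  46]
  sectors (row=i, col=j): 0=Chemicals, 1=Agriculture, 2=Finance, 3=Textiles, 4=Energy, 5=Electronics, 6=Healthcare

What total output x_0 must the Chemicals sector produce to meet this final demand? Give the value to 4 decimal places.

94.9253

Form M = I − A:
  [  0.91   -0.03   -0.09   -0.07   -0.04   -0.04   -0.03]
  [ -0.01    0.96   -0.10   -0.01   -0.06   -0.08   -0.01]
  [ -0.01   -0.01    0.92   -0.09   -0.06   -0.02   -0.10]
  [ -0.06   -0.07   -0.11    0.91   -0.03   -0.02   -0.07]
  [ -0.03   -0.06   -0.04   -0.01    0.98   -0.09   -0.03]
  [ -0.05   -0.03   -0.09   -0.04   -0.07    0.91   -0.09]
  [ -0.01   -0.08   -0.09   -0.07   -0.02   -0.11    0.98]
Leontief inverse L = M⁻¹:
  [  1.1154    0.0565    0.1451    0.1099    0.0679    0.0743    0.0663]
  [  0.0249    1.0588    0.1405    0.0364    0.0844    0.1114    0.0413]
  [  0.0287    0.0402    1.1318    0.1283    0.0836    0.0569    0.1337]
  [  0.0845    0.1022    0.1746    1.1356    0.0618    0.0609    0.1100]
  [  0.0456    0.0783    0.0796    0.0333    1.0428    0.1212    0.0558]
  [  0.0753    0.0630    0.1530    0.0830    0.1029    1.1391    0.1322]
  [  0.0315    0.1067    0.1482    0.1070    0.0525    0.1498    1.0606]
Total output x = L · d:
  x_0 = 1.1154·66 + 0.0565·68 + 0.1451·44 + 0.1099·12 + 0.0679·42 + 0.0743·52 + 0.0663·46 = 94.9253
  x_1 = 0.0249·66 + 1.0588·68 + 0.1405·44 + 0.0364·12 + 0.0844·42 + 0.1114·52 + 0.0413·46 = 91.4973
  x_2 = 0.0287·66 + 0.0402·68 + 1.1318·44 + 0.1283·12 + 0.0836·42 + 0.0569·52 + 0.1337·46 = 68.5881
  x_3 = 0.0845·66 + 0.1022·68 + 0.1746·44 + 1.1356·12 + 0.0618·42 + 0.0609·52 + 0.1100·46 = 44.6575
  x_4 = 0.0456·66 + 0.0783·68 + 0.0796·44 + 0.0333·12 + 1.0428·42 + 0.1212·52 + 0.0558·46 = 64.8990
  x_5 = 0.0753·66 + 0.0630·68 + 0.1530·44 + 0.0830·12 + 0.1029·42 + 1.1391·52 + 0.1322·46 = 86.6214
  x_6 = 0.0315·66 + 0.1067·68 + 0.1482·44 + 0.1070·12 + 0.0525·42 + 0.1498·52 + 1.0606·46 = 75.9126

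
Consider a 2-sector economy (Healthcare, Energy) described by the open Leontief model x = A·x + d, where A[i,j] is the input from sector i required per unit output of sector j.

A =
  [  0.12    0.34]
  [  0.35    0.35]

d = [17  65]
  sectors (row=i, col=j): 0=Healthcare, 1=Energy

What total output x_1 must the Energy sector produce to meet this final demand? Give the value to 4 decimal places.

Form M = I − A:
  [  0.88   -0.34]
  [ -0.35    0.65]
Leontief inverse L = M⁻¹:
  [  1.4349    0.7506]
  [  0.7726    1.9426]
Total output x = L · d:
  x_0 = 1.4349·17 + 0.7506·65 = 73.1788
  x_1 = 0.7726·17 + 1.9426·65 = 139.4040

139.4040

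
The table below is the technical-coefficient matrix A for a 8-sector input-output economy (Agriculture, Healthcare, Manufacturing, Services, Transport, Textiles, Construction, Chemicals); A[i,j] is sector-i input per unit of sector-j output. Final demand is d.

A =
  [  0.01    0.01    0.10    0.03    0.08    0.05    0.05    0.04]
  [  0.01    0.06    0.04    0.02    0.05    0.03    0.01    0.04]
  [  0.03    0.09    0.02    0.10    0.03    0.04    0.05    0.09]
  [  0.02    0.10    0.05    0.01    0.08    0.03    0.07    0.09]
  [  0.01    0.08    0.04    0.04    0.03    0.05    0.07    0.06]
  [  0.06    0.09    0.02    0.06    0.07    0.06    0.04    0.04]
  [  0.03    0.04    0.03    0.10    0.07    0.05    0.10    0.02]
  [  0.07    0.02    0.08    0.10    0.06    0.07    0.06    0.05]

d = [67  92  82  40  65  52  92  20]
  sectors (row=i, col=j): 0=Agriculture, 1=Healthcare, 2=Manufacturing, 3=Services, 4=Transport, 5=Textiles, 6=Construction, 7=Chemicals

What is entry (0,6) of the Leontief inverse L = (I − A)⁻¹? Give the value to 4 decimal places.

Form M = I − A:
  [  0.99   -0.01   -0.10   -0.03   -0.08   -0.05   -0.05   -0.04]
  [ -0.01    0.94   -0.04   -0.02   -0.05   -0.03   -0.01   -0.04]
  [ -0.03   -0.09    0.98   -0.10   -0.03   -0.04   -0.05   -0.09]
  [ -0.02   -0.10   -0.05    0.99   -0.08   -0.03   -0.07   -0.09]
  [ -0.01   -0.08   -0.04   -0.04    0.97   -0.05   -0.07   -0.06]
  [ -0.06   -0.09   -0.02   -0.06   -0.07    0.94   -0.04   -0.04]
  [ -0.03   -0.04   -0.03   -0.10   -0.07   -0.05    0.90   -0.02]
  [ -0.07   -0.02   -0.08   -0.10   -0.06   -0.07   -0.06    0.95]
Leontief inverse L = M⁻¹:
  [  1.0300    0.0534    0.1262    0.0712    0.1144    0.0806    0.0880    0.0768]
  [  0.0230    1.0883    0.0593    0.0444    0.0734    0.0503    0.0323    0.0640]
  [  0.0537    0.1372    1.0569    0.1414    0.0761    0.0755    0.0923    0.1315]
  [  0.0431    0.1451    0.0845    1.0561    0.1216    0.0662    0.1118    0.1288]
  [  0.0303    0.1202    0.0680    0.0783    1.0674    0.0802    0.1057    0.0932]
  [  0.0804    0.1358    0.0545    0.0975    0.1129    1.0939    0.0792    0.0783]
  [  0.0509    0.0894    0.0625    0.1412    0.1149    0.0843    1.1461    0.0601]
  [  0.0965    0.0769    0.1207    0.1503    0.1122    0.1113    0.1116    1.0997]
Total output x = L · d:
  x_0 = 1.0300·67 + 0.0534·92 + 0.1262·82 + 0.0712·40 + 0.1144·65 + 0.0806·52 + 0.0880·92 + 0.0768·20 = 108.3822
  x_1 = 0.0230·67 + 1.0883·92 + 0.0593·82 + 0.0444·40 + 0.0734·65 + 0.0503·52 + 0.0323·92 + 0.0640·20 = 119.9406
  x_2 = 0.0537·67 + 0.1372·92 + 1.0569·82 + 0.1414·40 + 0.0761·65 + 0.0755·52 + 0.0923·92 + 0.1315·20 = 128.5351
  x_3 = 0.0431·67 + 0.1451·92 + 0.0845·82 + 1.0561·40 + 0.1216·65 + 0.0662·52 + 0.1118·92 + 0.1288·20 = 89.6129
  x_4 = 0.0303·67 + 0.1202·92 + 0.0680·82 + 0.0783·40 + 1.0674·65 + 0.0802·52 + 0.1057·92 + 0.0932·20 = 106.9294
  x_5 = 0.0804·67 + 0.1358·92 + 0.0545·82 + 0.0975·40 + 0.1129·65 + 1.0939·52 + 0.0792·92 + 0.0783·20 = 99.3169
  x_6 = 0.0509·67 + 0.0894·92 + 0.0625·82 + 0.1412·40 + 0.1149·65 + 0.0843·52 + 1.1461·92 + 0.0601·20 = 140.9035
  x_7 = 0.0965·67 + 0.0769·92 + 0.1207·82 + 0.1503·40 + 0.1122·65 + 0.1113·52 + 0.1116·92 + 1.0997·20 = 74.7914

L[0,6] = 0.0880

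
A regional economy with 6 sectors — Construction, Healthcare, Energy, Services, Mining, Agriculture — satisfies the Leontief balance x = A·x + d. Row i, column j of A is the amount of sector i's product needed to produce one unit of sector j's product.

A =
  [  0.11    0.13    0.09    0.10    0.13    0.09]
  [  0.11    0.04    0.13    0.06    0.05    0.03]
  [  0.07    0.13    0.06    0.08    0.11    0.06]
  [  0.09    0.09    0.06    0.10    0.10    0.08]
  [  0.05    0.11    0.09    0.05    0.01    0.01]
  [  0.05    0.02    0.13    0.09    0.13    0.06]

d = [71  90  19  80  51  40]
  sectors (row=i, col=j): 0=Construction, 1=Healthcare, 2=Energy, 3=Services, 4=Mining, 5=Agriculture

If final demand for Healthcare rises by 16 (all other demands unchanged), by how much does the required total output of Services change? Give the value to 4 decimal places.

2.8550

Form M = I − A:
  [  0.89   -0.13   -0.09   -0.10   -0.13   -0.09]
  [ -0.11    0.96   -0.13   -0.06   -0.05   -0.03]
  [ -0.07   -0.13    0.94   -0.08   -0.11   -0.06]
  [ -0.09   -0.09   -0.06    0.90   -0.10   -0.08]
  [ -0.05   -0.11   -0.09   -0.05    0.99   -0.01]
  [ -0.05   -0.02   -0.13   -0.09   -0.13    0.94]
Leontief inverse L = M⁻¹:
  [  1.2115    0.2406    0.2059    0.1976    0.2346    0.1561]
  [  0.1789    1.1214    0.2032    0.1275    0.1258    0.0781]
  [  0.1494    0.2144    1.1509    0.1546    0.1884    0.1098]
  [  0.1713    0.1784    0.1526    1.1793    0.1852    0.1342]
  [  0.1045    0.1663    0.1474    0.0994    1.0645    0.0445]
  [  0.1198    0.1064    0.2094    0.1613    0.2062    1.1080]
Total output x = L · d:
  x_0 = 1.2115·71 + 0.2406·90 + 0.2059·19 + 0.1976·80 + 0.2346·51 + 0.1561·40 = 145.5955
  x_1 = 0.1789·71 + 1.1214·90 + 0.2032·19 + 0.1275·80 + 0.1258·51 + 0.0781·40 = 137.2345
  x_2 = 0.1494·71 + 0.2144·90 + 1.1509·19 + 0.1546·80 + 0.1884·51 + 0.1098·40 = 78.1438
  x_3 = 0.1713·71 + 0.1784·90 + 0.1526·19 + 1.1793·80 + 0.1852·51 + 0.1342·40 = 140.2756
  x_4 = 0.1045·71 + 0.1663·90 + 0.1474·19 + 0.0994·80 + 1.0645·51 + 0.0445·40 = 89.2123
  x_5 = 0.1198·71 + 0.1064·90 + 0.2094·19 + 0.1613·80 + 0.2062·51 + 1.1080·40 = 89.7932
Δx_3 = L[3,1] · Δd_1 = 0.1784 · 16 = 2.8550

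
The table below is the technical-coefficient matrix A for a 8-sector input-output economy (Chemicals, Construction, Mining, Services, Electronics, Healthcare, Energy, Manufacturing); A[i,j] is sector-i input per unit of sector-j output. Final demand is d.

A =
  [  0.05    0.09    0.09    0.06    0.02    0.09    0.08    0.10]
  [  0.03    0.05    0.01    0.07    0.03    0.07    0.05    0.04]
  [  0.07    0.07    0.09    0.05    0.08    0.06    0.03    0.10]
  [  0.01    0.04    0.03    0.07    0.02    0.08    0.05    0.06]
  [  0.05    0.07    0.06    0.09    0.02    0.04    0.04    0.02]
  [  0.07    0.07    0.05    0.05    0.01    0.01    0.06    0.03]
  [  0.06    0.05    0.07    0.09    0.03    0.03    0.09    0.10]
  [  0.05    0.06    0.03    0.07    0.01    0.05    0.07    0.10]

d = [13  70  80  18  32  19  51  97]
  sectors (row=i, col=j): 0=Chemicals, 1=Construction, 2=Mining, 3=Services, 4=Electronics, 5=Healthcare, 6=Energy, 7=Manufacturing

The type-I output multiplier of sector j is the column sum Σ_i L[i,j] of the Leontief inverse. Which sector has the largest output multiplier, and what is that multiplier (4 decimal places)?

Manufacturing (2.0043)

Form M = I − A:
  [  0.95   -0.09   -0.09   -0.06   -0.02   -0.09   -0.08   -0.10]
  [ -0.03    0.95   -0.01   -0.07   -0.03   -0.07   -0.05   -0.04]
  [ -0.07   -0.07    0.91   -0.05   -0.08   -0.06   -0.03   -0.10]
  [ -0.01   -0.04   -0.03    0.93   -0.02   -0.08   -0.05   -0.06]
  [ -0.05   -0.07   -0.06   -0.09    0.98   -0.04   -0.04   -0.02]
  [ -0.07   -0.07   -0.05   -0.05   -0.01    0.99   -0.06   -0.03]
  [ -0.06   -0.05   -0.07   -0.09   -0.03   -0.03    0.91   -0.10]
  [ -0.05   -0.06   -0.03   -0.07   -0.01   -0.05   -0.07    0.90]
Leontief inverse L = M⁻¹:
  [  1.1009    0.1532    0.1428    0.1297    0.0491    0.1452    0.1422    0.1754]
  [  0.0580    1.0862    0.0393    0.1119    0.0445    0.1020    0.0871    0.0806]
  [  0.1180    0.1318    1.1415    0.1166    0.1076    0.1142    0.0869    0.1694]
  [  0.0396    0.0770    0.0601    1.1126    0.0357    0.1119    0.0877    0.1029]
  [  0.0813    0.1115    0.0952    0.1366    1.0400    0.0800    0.0802    0.0683]
  [  0.0997    0.1090    0.0838    0.0937    0.0286    1.0476    0.0990    0.0780]
  [  0.1042    0.1066    0.1187    0.1549    0.0560    0.0824    1.1474    0.1713]
  [  0.0866    0.1069    0.0682    0.1239    0.0295    0.0929    0.1191    1.1583]
Total output x = L · d:
  x_0 = 1.1009·13 + 0.1532·70 + 0.1428·80 + 0.1297·18 + 0.0491·32 + 0.1452·19 + 0.1422·51 + 0.1754·97 = 67.3844
  x_1 = 0.0580·13 + 1.0862·70 + 0.0393·80 + 0.1119·18 + 0.0445·32 + 0.1020·19 + 0.0871·51 + 0.0806·97 = 97.5618
  x_2 = 0.1180·13 + 0.1318·70 + 1.1415·80 + 0.1166·18 + 0.1076·32 + 0.1142·19 + 0.0869·51 + 0.1694·97 = 130.6611
  x_3 = 0.0396·13 + 0.0770·70 + 0.0601·80 + 1.1126·18 + 0.0357·32 + 0.1119·19 + 0.0877·51 + 0.1029·97 = 48.4634
  x_4 = 0.0813·13 + 0.1115·70 + 0.0952·80 + 0.1366·18 + 1.0400·32 + 0.0800·19 + 0.0802·51 + 0.0683·97 = 64.4514
  x_5 = 0.0997·13 + 0.1090·70 + 0.0838·80 + 0.0937·18 + 0.0286·32 + 1.0476·19 + 0.0990·51 + 0.0780·97 = 50.7530
  x_6 = 0.1042·13 + 0.1066·70 + 0.1187·80 + 0.1549·18 + 0.0560·32 + 0.0824·19 + 1.1474·51 + 0.1713·97 = 99.5917
  x_7 = 0.0866·13 + 0.1069·70 + 0.0682·80 + 0.1239·18 + 0.0295·32 + 0.0929·19 + 0.1191·51 + 1.1583·97 = 137.4320
Output multipliers (column sums of L):
  Chemicals: 1.6882
  Construction: 1.8821
  Mining: 1.7495
  Services: 1.9799
  Electronics: 1.3909
  Healthcare: 1.7761
  Energy: 1.8496
  Manufacturing: 2.0043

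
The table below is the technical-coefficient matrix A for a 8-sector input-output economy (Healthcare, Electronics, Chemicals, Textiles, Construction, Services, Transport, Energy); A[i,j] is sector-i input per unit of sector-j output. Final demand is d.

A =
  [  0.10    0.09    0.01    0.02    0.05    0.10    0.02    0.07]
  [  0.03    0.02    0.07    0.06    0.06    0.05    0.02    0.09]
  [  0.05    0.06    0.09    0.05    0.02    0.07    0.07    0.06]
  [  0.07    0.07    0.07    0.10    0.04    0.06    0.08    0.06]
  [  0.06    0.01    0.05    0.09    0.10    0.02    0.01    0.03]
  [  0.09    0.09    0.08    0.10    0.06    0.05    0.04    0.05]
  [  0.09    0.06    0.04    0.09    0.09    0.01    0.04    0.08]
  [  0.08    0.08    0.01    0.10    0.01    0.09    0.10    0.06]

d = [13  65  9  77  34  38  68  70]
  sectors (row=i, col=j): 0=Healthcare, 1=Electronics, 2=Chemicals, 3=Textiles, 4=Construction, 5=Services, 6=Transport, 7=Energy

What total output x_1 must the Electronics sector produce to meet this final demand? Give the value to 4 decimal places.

Form M = I − A:
  [  0.90   -0.09   -0.01   -0.02   -0.05   -0.10   -0.02   -0.07]
  [ -0.03    0.98   -0.07   -0.06   -0.06   -0.05   -0.02   -0.09]
  [ -0.05   -0.06    0.91   -0.05   -0.02   -0.07   -0.07   -0.06]
  [ -0.07   -0.07   -0.07    0.90   -0.04   -0.06   -0.08   -0.06]
  [ -0.06   -0.01   -0.05   -0.09    0.90   -0.02   -0.01   -0.03]
  [ -0.09   -0.09   -0.08   -0.10   -0.06    0.95   -0.04   -0.05]
  [ -0.09   -0.06   -0.04   -0.09   -0.09   -0.01    0.96   -0.08]
  [ -0.08   -0.08   -0.01   -0.10   -0.01   -0.09   -0.10    0.94]
Leontief inverse L = M⁻¹:
  [  1.1645    0.1453    0.0534    0.0852    0.0969    0.1541    0.0588    0.1258]
  [  0.0857    1.0685    0.1106    0.1212    0.0980    0.0968    0.0615    0.1370]
  [  0.1154    0.1177    1.1393    0.1188    0.0660    0.1236    0.1160    0.1187]
  [  0.1467    0.1364    0.1262    1.1811    0.0954    0.1221    0.1330    0.1283]
  [  0.1103    0.0514    0.0868    0.1435    1.1382    0.0609    0.0435    0.0711]
  [  0.1655    0.1551    0.1372    0.1793    0.1153    1.1142    0.0915    0.1181]
  [  0.1582    0.1168    0.0860    0.1616    0.1403    0.0669    1.0859    0.1392]
  [  0.1571    0.1469    0.0627    0.1804    0.0655    0.1501    0.1504    1.1280]
Total output x = L · d:
  x_0 = 1.1645·13 + 0.1453·65 + 0.0534·9 + 0.0852·77 + 0.0969·34 + 0.1541·38 + 0.0588·68 + 0.1258·70 = 53.5774
  x_1 = 0.0857·13 + 1.0685·65 + 0.1106·9 + 0.1212·77 + 0.0980·34 + 0.0968·38 + 0.0615·68 + 0.1370·70 = 101.6788
  x_2 = 0.1154·13 + 0.1177·65 + 1.1393·9 + 0.1188·77 + 0.0660·34 + 0.1236·38 + 0.1160·68 + 0.1187·70 = 51.6957
  x_3 = 0.1467·13 + 0.1364·65 + 0.1262·9 + 1.1811·77 + 0.0954·34 + 0.1221·38 + 0.1330·68 + 0.1283·70 = 128.7563
  x_4 = 0.1103·13 + 0.0514·65 + 0.0868·9 + 0.1435·77 + 1.1382·34 + 0.0609·38 + 0.0435·68 + 0.0711·70 = 65.5524
  x_5 = 0.1655·13 + 0.1551·65 + 0.1372·9 + 0.1793·77 + 0.1153·34 + 1.1142·38 + 0.0915·68 + 0.1181·70 = 88.0271
  x_6 = 0.1582·13 + 0.1168·65 + 0.0860·9 + 0.1616·77 + 0.1403·34 + 0.0669·38 + 1.0859·68 + 0.1392·70 = 113.7616
  x_7 = 0.1571·13 + 0.1469·65 + 0.0627·9 + 0.1804·77 + 0.0655·34 + 0.1501·38 + 0.1504·68 + 1.1280·70 = 123.1566

101.6788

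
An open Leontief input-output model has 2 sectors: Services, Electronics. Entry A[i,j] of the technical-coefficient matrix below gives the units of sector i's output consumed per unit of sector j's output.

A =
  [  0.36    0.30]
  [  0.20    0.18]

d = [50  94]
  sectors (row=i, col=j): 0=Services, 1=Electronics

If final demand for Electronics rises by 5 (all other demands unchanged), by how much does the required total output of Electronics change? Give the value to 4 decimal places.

Form M = I − A:
  [  0.64   -0.30]
  [ -0.20    0.82]
Leontief inverse L = M⁻¹:
  [  1.7642    0.6454]
  [  0.4303    1.3769]
Total output x = L · d:
  x_0 = 1.7642·50 + 0.6454·94 = 148.8812
  x_1 = 0.4303·50 + 1.3769·94 = 150.9466
Δx_1 = L[1,1] · Δd_1 = 1.3769 · 5 = 6.8847

6.8847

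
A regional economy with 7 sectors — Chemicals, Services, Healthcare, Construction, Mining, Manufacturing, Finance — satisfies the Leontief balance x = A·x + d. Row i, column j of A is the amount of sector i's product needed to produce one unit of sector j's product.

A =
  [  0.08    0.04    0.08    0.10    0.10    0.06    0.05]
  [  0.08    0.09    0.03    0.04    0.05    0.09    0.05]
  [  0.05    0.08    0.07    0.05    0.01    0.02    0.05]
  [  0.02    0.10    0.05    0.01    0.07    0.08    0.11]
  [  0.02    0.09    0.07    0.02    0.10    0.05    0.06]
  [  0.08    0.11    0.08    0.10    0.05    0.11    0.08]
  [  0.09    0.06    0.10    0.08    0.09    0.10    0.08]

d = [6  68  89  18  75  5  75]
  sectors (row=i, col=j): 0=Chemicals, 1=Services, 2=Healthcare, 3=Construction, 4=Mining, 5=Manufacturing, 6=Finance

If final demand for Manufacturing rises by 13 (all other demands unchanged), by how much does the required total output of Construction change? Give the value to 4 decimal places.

1.8988

Form M = I − A:
  [  0.92   -0.04   -0.08   -0.10   -0.10   -0.06   -0.05]
  [ -0.08    0.91   -0.03   -0.04   -0.05   -0.09   -0.05]
  [ -0.05   -0.08    0.93   -0.05   -0.01   -0.02   -0.05]
  [ -0.02   -0.10   -0.05    0.99   -0.07   -0.08   -0.11]
  [ -0.02   -0.09   -0.07   -0.02    0.90   -0.05   -0.06]
  [ -0.08   -0.11   -0.08   -0.10   -0.05    0.89   -0.08]
  [ -0.09   -0.06   -0.10   -0.08   -0.09   -0.10    0.92]
Leontief inverse L = M⁻¹:
  [  1.1346    0.1188    0.1455    0.1524    0.1648    0.1278    0.1161]
  [  0.1335    1.1585    0.0864    0.0910    0.1064    0.1542    0.1061]
  [  0.0891    0.1296    1.1107    0.0852    0.0488    0.0647    0.0913]
  [  0.0756    0.1707    0.1091    1.0610    0.1264    0.1461    0.1671]
  [  0.0663    0.1541    0.1215    0.0618    1.1501    0.1053    0.1101]
  [  0.1530    0.2072    0.1588    0.1685    0.1261    1.1987    0.1608]
  [  0.1591    0.1537    0.1792    0.1467    0.1656    0.1829    1.1579]
Total output x = L · d:
  x_0 = 1.1346·6 + 0.1188·68 + 0.1455·89 + 0.1524·18 + 0.1648·75 + 0.1278·5 + 0.1161·75 = 52.2886
  x_1 = 0.1335·6 + 1.1585·68 + 0.0864·89 + 0.0910·18 + 0.1064·75 + 0.1542·5 + 0.1061·75 = 105.6229
  x_2 = 0.0891·6 + 0.1296·68 + 1.1107·89 + 0.0852·18 + 0.0488·75 + 0.0647·5 + 0.0913·75 = 120.5655
  x_3 = 0.0756·6 + 0.1707·68 + 0.1091·89 + 1.0610·18 + 0.1264·75 + 0.1461·5 + 0.1671·75 = 63.6153
  x_4 = 0.0663·6 + 0.1541·68 + 0.1215·89 + 0.0618·18 + 1.1501·75 + 0.1053·5 + 0.1101·75 = 117.8426
  x_5 = 0.1530·6 + 0.2072·68 + 0.1588·89 + 0.1685·18 + 0.1261·75 + 1.1987·5 + 0.1608·75 = 59.6794
  x_6 = 0.1591·6 + 0.1537·68 + 0.1792·89 + 0.1467·18 + 0.1656·75 + 0.1829·5 + 1.1579·75 = 130.1771
Δx_3 = L[3,5] · Δd_5 = 0.1461 · 13 = 1.8988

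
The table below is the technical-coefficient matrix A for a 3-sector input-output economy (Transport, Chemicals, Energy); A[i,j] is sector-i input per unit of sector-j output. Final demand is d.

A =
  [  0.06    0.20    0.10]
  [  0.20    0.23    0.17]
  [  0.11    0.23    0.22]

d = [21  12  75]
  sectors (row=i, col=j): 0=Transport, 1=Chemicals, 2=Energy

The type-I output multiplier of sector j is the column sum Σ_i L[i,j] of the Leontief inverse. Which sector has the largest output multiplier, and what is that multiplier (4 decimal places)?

Chemicals (2.3747)

Form M = I − A:
  [  0.94   -0.20   -0.10]
  [ -0.20    0.77   -0.17]
  [ -0.11   -0.23    0.78]
Leontief inverse L = M⁻¹:
  [  1.1703    0.3731    0.2313]
  [  0.3641    1.5052    0.3747]
  [  0.2724    0.4965    1.4252]
Total output x = L · d:
  x_0 = 1.1703·21 + 0.3731·12 + 0.2313·75 = 46.4037
  x_1 = 0.3641·21 + 1.5052·12 + 0.3747·75 = 53.8143
  x_2 = 0.2724·21 + 0.4965·12 + 1.4252·75 = 118.5663
Output multipliers (column sums of L):
  Transport: 1.8068
  Chemicals: 2.3747
  Energy: 2.0313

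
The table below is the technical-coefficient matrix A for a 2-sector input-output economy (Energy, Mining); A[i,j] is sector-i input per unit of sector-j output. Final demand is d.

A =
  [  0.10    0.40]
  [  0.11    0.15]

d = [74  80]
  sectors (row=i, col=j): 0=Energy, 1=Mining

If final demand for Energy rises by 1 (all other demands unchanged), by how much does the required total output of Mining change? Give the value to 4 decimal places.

0.1526

Form M = I − A:
  [  0.90   -0.40]
  [ -0.11    0.85]
Leontief inverse L = M⁻¹:
  [  1.1789    0.5548]
  [  0.1526    1.2483]
Total output x = L · d:
  x_0 = 1.1789·74 + 0.5548·80 = 131.6227
  x_1 = 0.1526·74 + 1.2483·80 = 111.1512
Δx_1 = L[1,0] · Δd_0 = 0.1526 · 1 = 0.1526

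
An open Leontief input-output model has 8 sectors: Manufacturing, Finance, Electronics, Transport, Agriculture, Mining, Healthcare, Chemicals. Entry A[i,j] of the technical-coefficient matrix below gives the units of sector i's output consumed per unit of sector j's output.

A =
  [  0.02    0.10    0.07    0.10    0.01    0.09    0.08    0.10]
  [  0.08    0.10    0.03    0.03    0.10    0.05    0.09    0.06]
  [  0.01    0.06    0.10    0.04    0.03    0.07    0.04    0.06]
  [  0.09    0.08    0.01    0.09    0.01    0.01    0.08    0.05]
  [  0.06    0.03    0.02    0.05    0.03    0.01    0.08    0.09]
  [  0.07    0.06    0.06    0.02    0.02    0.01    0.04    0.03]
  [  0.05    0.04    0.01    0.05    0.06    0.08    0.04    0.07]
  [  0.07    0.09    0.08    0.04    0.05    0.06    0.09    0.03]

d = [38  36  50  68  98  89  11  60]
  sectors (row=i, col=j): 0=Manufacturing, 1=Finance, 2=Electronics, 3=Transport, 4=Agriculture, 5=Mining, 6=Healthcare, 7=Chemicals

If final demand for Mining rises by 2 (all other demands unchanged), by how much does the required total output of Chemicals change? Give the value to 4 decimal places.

0.2147

Form M = I − A:
  [  0.98   -0.10   -0.07   -0.10   -0.01   -0.09   -0.08   -0.10]
  [ -0.08    0.90   -0.03   -0.03   -0.10   -0.05   -0.09   -0.06]
  [ -0.01   -0.06    0.90   -0.04   -0.03   -0.07   -0.04   -0.06]
  [ -0.09   -0.08   -0.01    0.91   -0.01   -0.01   -0.08   -0.05]
  [ -0.06   -0.03   -0.02   -0.05    0.97   -0.01   -0.08   -0.09]
  [ -0.07   -0.06   -0.06   -0.02   -0.02    0.99   -0.04   -0.03]
  [ -0.05   -0.04   -0.01   -0.05   -0.06   -0.08    0.96   -0.07]
  [ -0.07   -0.09   -0.08   -0.04   -0.05   -0.06   -0.09    0.97]
Leontief inverse L = M⁻¹:
  [  1.0819    0.1750    0.1178    0.1510    0.0546    0.1392    0.1492    0.1576]
  [  0.1363    1.1690    0.0729    0.0809    0.1432    0.0991    0.1583    0.1228]
  [  0.0504    0.1111    1.1379    0.0741    0.0607    0.1052    0.0872    0.1015]
  [  0.1365    0.1398    0.0426    1.1357    0.0434    0.0514    0.1360    0.0993]
  [  0.0991    0.0794    0.0511    0.0877    1.0583    0.0465    0.1276    0.1316]
  [  0.1000    0.1028    0.0891    0.0510    0.0447    1.0421    0.0793    0.0669]
  [  0.0930    0.0911    0.0428    0.0872    0.0881    0.1127    1.0896    0.1127]
  [  0.1204    0.1549    0.1230    0.0871    0.0895    0.1074    0.1508    1.0875]
Total output x = L · d:
  x_0 = 1.0819·38 + 0.1750·36 + 0.1178·50 + 0.1510·68 + 0.0546·98 + 0.1392·89 + 0.1492·11 + 0.1576·60 = 92.4095
  x_1 = 0.1363·38 + 1.1690·36 + 0.0729·50 + 0.0809·68 + 0.1432·98 + 0.0991·89 + 0.1583·11 + 0.1228·60 = 88.3678
  x_2 = 0.0504·38 + 0.1111·36 + 1.1379·50 + 0.0741·68 + 0.0607·98 + 0.1052·89 + 0.0872·11 + 0.1015·60 = 90.2113
  x_3 = 0.1365·38 + 0.1398·36 + 0.0426·50 + 1.1357·68 + 0.0434·98 + 0.0514·89 + 0.1360·11 + 0.0993·60 = 105.8712
  x_4 = 0.0991·38 + 0.0794·36 + 0.0511·50 + 0.0877·68 + 1.0583·98 + 0.0465·89 + 0.1276·11 + 0.1316·60 = 132.2922
  x_5 = 0.1000·38 + 0.1028·36 + 0.0891·50 + 0.0510·68 + 0.0447·98 + 1.0421·89 + 0.0793·11 + 0.0669·60 = 117.4369
  x_6 = 0.0930·38 + 0.0911·36 + 0.0428·50 + 0.0872·68 + 0.0881·98 + 0.1127·89 + 1.0896·11 + 0.1127·60 = 52.2978
  x_7 = 0.1204·38 + 0.1549·36 + 0.1230·50 + 0.0871·68 + 0.0895·98 + 0.1074·89 + 0.1508·11 + 1.0875·60 = 107.4651
Δx_7 = L[7,5] · Δd_5 = 0.1074 · 2 = 0.2147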